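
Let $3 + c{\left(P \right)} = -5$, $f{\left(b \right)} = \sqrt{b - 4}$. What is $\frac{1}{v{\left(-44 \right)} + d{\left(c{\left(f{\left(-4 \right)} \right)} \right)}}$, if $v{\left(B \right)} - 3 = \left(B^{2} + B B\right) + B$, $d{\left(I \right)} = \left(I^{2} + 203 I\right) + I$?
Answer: $\frac{1}{2263} \approx 0.00044189$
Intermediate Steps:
$f{\left(b \right)} = \sqrt{-4 + b}$
$c{\left(P \right)} = -8$ ($c{\left(P \right)} = -3 - 5 = -8$)
$d{\left(I \right)} = I^{2} + 204 I$
$v{\left(B \right)} = 3 + B + 2 B^{2}$ ($v{\left(B \right)} = 3 + \left(\left(B^{2} + B B\right) + B\right) = 3 + \left(\left(B^{2} + B^{2}\right) + B\right) = 3 + \left(2 B^{2} + B\right) = 3 + \left(B + 2 B^{2}\right) = 3 + B + 2 B^{2}$)
$\frac{1}{v{\left(-44 \right)} + d{\left(c{\left(f{\left(-4 \right)} \right)} \right)}} = \frac{1}{\left(3 - 44 + 2 \left(-44\right)^{2}\right) - 8 \left(204 - 8\right)} = \frac{1}{\left(3 - 44 + 2 \cdot 1936\right) - 1568} = \frac{1}{\left(3 - 44 + 3872\right) - 1568} = \frac{1}{3831 - 1568} = \frac{1}{2263}$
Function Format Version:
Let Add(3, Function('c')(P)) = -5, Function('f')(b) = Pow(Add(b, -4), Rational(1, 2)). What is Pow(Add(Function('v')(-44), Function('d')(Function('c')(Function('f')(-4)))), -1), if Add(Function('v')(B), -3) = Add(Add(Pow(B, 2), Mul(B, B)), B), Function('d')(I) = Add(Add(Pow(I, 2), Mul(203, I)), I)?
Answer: Rational(1, 2263) ≈ 0.00044189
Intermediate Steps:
Function('f')(b) = Pow(Add(-4, b), Rational(1, 2))
Function('c')(P) = -8 (Function('c')(P) = Add(-3, -5) = -8)
Function('d')(I) = Add(Pow(I, 2), Mul(204, I))
Function('v')(B) = Add(3, B, Mul(2, Pow(B, 2))) (Function('v')(B) = Add(3, Add(Add(Pow(B, 2), Mul(B, B)), B)) = Add(3, Add(Add(Pow(B, 2), Pow(B, 2)), B)) = Add(3, Add(Mul(2, Pow(B, 2)), B)) = Add(3, Add(B, Mul(2, Pow(B, 2)))) = Add(3, B, Mul(2, Pow(B, 2))))
Pow(Add(Function('v')(-44), Function('d')(Function('c')(Function('f')(-4)))), -1) = Pow(Add(Add(3, -44, Mul(2, Pow(-44, 2))), Mul(-8, Add(204, -8))), -1) = Pow(Add(Add(3, -44, Mul(2, 1936)), Mul(-8, 196)), -1) = Pow(Add(Add(3, -44, 3872), -1568), -1) = Pow(Add(3831, -1568), -1) = Pow(2263, -1) = Rational(1, 2263)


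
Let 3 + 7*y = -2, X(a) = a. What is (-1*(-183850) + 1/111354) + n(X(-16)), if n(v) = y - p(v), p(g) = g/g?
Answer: 143305694059/779478 ≈ 1.8385e+5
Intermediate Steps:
p(g) = 1
y = -5/7 (y = -3/7 + (1/7)*(-2) = -3/7 - 2/7 = -5/7 ≈ -0.71429)
n(v) = -12/7 (n(v) = -5/7 - 1*1 = -5/7 - 1 = -12/7)
(-1*(-183850) + 1/111354) + n(X(-16)) = (-1*(-183850) + 1/111354) - 12/7 = (183850 + 1/111354) - 12/7 = 20472432901/111354 - 12/7 = 143305694059/779478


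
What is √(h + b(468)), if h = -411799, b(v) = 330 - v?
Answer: I*√411937 ≈ 641.82*I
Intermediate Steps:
√(h + b(468)) = √(-411799 + (330 - 1*468)) = √(-411799 + (330 - 468)) = √(-411799 - 138) = √(-411937) = I*√411937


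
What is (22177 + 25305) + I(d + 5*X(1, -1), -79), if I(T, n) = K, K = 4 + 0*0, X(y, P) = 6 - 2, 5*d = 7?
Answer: 47486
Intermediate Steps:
d = 7/5 (d = (⅕)*7 = 7/5 ≈ 1.4000)
X(y, P) = 4
K = 4 (K = 4 + 0 = 4)
I(T, n) = 4
(22177 + 25305) + I(d + 5*X(1, -1), -79) = (22177 + 25305) + 4 = 47482 + 4 = 47486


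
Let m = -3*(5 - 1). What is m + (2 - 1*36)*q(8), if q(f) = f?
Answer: -284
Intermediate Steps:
m = -12 (m = -3*4 = -12)
m + (2 - 1*36)*q(8) = -12 + (2 - 1*36)*8 = -12 + (2 - 36)*8 = -12 - 34*8 = -12 - 272 = -284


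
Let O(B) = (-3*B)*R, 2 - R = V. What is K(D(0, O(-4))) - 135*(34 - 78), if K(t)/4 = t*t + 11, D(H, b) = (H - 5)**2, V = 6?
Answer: 8484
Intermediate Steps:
R = -4 (R = 2 - 1*6 = 2 - 6 = -4)
O(B) = 12*B (O(B) = -3*B*(-4) = 12*B)
D(H, b) = (-5 + H)**2
K(t) = 44 + 4*t**2 (K(t) = 4*(t*t + 11) = 4*(t**2 + 11) = 4*(11 + t**2) = 44 + 4*t**2)
K(D(0, O(-4))) - 135*(34 - 78) = (44 + 4*((-5 + 0)**2)**2) - 135*(34 - 78) = (44 + 4*((-5)**2)**2) - 135*(-44) = (44 + 4*25**2) + 5940 = (44 + 4*625) + 5940 = (44 + 2500) + 5940 = 2544 + 5940 = 8484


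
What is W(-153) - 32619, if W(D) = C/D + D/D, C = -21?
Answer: -1663511/51 ≈ -32618.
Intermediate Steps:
W(D) = 1 - 21/D (W(D) = -21/D + D/D = -21/D + 1 = 1 - 21/D)
W(-153) - 32619 = (-21 - 153)/(-153) - 32619 = -1/153*(-174) - 32619 = 58/51 - 32619 = -1663511/51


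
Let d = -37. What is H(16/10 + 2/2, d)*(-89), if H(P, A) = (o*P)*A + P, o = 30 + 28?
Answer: 496353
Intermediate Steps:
o = 58
H(P, A) = P + 58*A*P (H(P, A) = (58*P)*A + P = 58*A*P + P = P + 58*A*P)
H(16/10 + 2/2, d)*(-89) = ((16/10 + 2/2)*(1 + 58*(-37)))*(-89) = ((16*(1/10) + 2*(1/2))*(1 - 2146))*(-89) = ((8/5 + 1)*(-2145))*(-89) = ((13/5)*(-2145))*(-89) = -5577*(-89) = 496353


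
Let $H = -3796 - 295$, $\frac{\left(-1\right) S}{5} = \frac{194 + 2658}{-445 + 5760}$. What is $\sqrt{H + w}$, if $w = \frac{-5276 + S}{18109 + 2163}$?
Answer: $\frac{i \sqrt{29684987588021934}}{2693642} \approx 63.963 i$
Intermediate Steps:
$S = - \frac{2852}{1063}$ ($S = - 5 \frac{194 + 2658}{-445 + 5760} = - 5 \cdot \frac{2852}{5315} = - 5 \cdot 2852 \cdot \frac{1}{5315} = \left(-5\right) \frac{2852}{5315} = - \frac{2852}{1063} \approx -2.683$)
$w = - \frac{701405}{2693642}$ ($w = \frac{-5276 - \frac{2852}{1063}}{18109 + 2163} = - \frac{5611240}{1063 \cdot 20272} = \left(- \frac{5611240}{1063}\right) \frac{1}{20272} = - \frac{701405}{2693642} \approx -0.26039$)
$H = -4091$ ($H = -3796 - 295 = -4091$)
$\sqrt{H + w} = \sqrt{-4091 - \frac{701405}{2693642}} = \sqrt{- \frac{11020390827}{2693642}} = \frac{i \sqrt{29684987588021934}}{2693642}$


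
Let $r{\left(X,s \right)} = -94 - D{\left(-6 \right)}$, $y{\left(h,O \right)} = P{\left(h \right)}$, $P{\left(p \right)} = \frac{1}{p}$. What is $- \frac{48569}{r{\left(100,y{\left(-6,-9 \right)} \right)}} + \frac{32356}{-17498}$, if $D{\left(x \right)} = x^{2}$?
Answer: $\frac{32525157}{87490} \approx 371.76$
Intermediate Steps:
$y{\left(h,O \right)} = \frac{1}{h}$
$r{\left(X,s \right)} = -130$ ($r{\left(X,s \right)} = -94 - \left(-6\right)^{2} = -94 - 36 = -130$)
$- \frac{48569}{r{\left(100,y{\left(-6,-9 \right)} \right)}} + \frac{32356}{-17498} = - \frac{48569}{-130} + \frac{32356}{-17498} = \left(-48569\right) \left(- \frac{1}{130}\right) + 32356 \left(- \frac{1}{17498}\right) = \frac{48569}{130} - \frac{16178}{8749} = \frac{32525157}{87490}$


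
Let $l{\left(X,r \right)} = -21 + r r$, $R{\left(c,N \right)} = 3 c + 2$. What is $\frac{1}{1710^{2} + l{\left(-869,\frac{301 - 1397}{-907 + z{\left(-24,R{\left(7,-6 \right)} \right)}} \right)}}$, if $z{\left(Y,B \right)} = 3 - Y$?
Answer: $\frac{12100}{35381374669} \approx 3.4199 \cdot 10^{-7}$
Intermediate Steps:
$R{\left(c,N \right)} = 2 + 3 c$
$l{\left(X,r \right)} = -21 + r^{2}$
$\frac{1}{1710^{2} + l{\left(-869,\frac{301 - 1397}{-907 + z{\left(-24,R{\left(7,-6 \right)} \right)}} \right)}} = \frac{1}{1710^{2} - \left(21 - \left(\frac{301 - 1397}{-907 + \left(3 - -24\right)}\right)^{2}\right)} = \frac{1}{2924100 - \left(21 - \left(- \frac{1096}{-907 + \left(3 + 24\right)}\right)^{2}\right)} = \frac{1}{2924100 - \left(21 - \left(- \frac{1096}{-907 + 27}\right)^{2}\right)} = \frac{1}{2924100 - \left(21 - \left(- \frac{1096}{-880}\right)^{2}\right)} = \frac{1}{2924100 - \left(21 - \left(\left(-1096\right) \left(- \frac{1}{880}\right)\right)^{2}\right)} = \frac{1}{2924100 - \left(21 - \left(\frac{137}{110}\right)^{2}\right)} = \frac{1}{2924100 + \left(-21 + \frac{18769}{12100}\right)} = \frac{1}{2924100 - \frac{235331}{12100}} = \frac{1}{\frac{35381374669}{12100}} = \frac{12100}{35381374669}$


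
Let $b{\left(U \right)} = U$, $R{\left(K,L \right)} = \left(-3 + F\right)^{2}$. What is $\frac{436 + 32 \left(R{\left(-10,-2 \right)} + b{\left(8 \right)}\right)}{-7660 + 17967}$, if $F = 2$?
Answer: $\frac{724}{10307} \approx 0.070243$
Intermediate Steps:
$R{\left(K,L \right)} = 1$ ($R{\left(K,L \right)} = \left(-3 + 2\right)^{2} = \left(-1\right)^{2} = 1$)
$\frac{436 + 32 \left(R{\left(-10,-2 \right)} + b{\left(8 \right)}\right)}{-7660 + 17967} = \frac{436 + 32 \left(1 + 8\right)}{-7660 + 17967} = \frac{436 + 32 \cdot 9}{10307} = \left(436 + 288\right) \frac{1}{10307} = 724 \cdot \frac{1}{10307} = \frac{724}{10307}$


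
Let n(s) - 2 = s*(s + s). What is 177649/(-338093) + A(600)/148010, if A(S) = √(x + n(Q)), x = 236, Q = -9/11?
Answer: -177649/338093 + 2*√1810/814055 ≈ -0.52534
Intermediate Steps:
Q = -9/11 (Q = -9*1/11 = -9/11 ≈ -0.81818)
n(s) = 2 + 2*s² (n(s) = 2 + s*(s + s) = 2 + s*(2*s) = 2 + 2*s²)
A(S) = 4*√1810/11 (A(S) = √(236 + (2 + 2*(-9/11)²)) = √(236 + (2 + 2*(81/121))) = √(236 + (2 + 162/121)) = √(236 + 404/121) = √(28960/121) = 4*√1810/11)
177649/(-338093) + A(600)/148010 = 177649/(-338093) + (4*√1810/11)/148010 = 177649*(-1/338093) + (4*√1810/11)*(1/148010) = -177649/338093 + 2*√1810/814055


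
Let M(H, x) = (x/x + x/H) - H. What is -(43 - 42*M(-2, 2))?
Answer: 41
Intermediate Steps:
M(H, x) = 1 - H + x/H (M(H, x) = (1 + x/H) - H = 1 - H + x/H)
-(43 - 42*M(-2, 2)) = -(43 - 42*(1 - 1*(-2) + 2/(-2))) = -(43 - 42*(1 + 2 + 2*(-½))) = -(43 - 42*(1 + 2 - 1)) = -(43 - 42*2) = -(43 - 84) = -1*(-41) = 41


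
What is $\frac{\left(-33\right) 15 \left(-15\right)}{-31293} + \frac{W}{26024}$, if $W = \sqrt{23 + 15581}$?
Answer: $- \frac{275}{1159} + \frac{\sqrt{3901}}{13012} \approx -0.23247$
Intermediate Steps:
$W = 2 \sqrt{3901}$ ($W = \sqrt{15604} = 2 \sqrt{3901} \approx 124.92$)
$\frac{\left(-33\right) 15 \left(-15\right)}{-31293} + \frac{W}{26024} = \frac{\left(-33\right) 15 \left(-15\right)}{-31293} + \frac{2 \sqrt{3901}}{26024} = \left(-495\right) \left(-15\right) \left(- \frac{1}{31293}\right) + 2 \sqrt{3901} \cdot \frac{1}{26024} = 7425 \left(- \frac{1}{31293}\right) + \frac{\sqrt{3901}}{13012} = - \frac{275}{1159} + \frac{\sqrt{3901}}{13012}$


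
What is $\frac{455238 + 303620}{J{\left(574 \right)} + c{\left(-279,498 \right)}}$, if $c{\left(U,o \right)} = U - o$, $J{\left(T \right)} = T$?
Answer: $- \frac{758858}{203} \approx -3738.2$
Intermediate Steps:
$\frac{455238 + 303620}{J{\left(574 \right)} + c{\left(-279,498 \right)}} = \frac{455238 + 303620}{574 - 777} = \frac{758858}{574 - 777} = \frac{758858}{-203} = 758858 \left(- \frac{1}{203}\right) = - \frac{758858}{203}$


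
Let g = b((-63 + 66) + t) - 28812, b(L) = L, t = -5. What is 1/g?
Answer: -1/28814 ≈ -3.4705e-5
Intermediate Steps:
g = -28814 (g = ((-63 + 66) - 5) - 28812 = (3 - 5) - 28812 = -2 - 28812 = -28814)
1/g = 1/(-28814) = -1/28814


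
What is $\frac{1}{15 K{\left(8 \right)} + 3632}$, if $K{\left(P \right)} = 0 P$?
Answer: $\frac{1}{3632} \approx 0.00027533$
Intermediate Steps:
$K{\left(P \right)} = 0$
$\frac{1}{15 K{\left(8 \right)} + 3632} = \frac{1}{15 \cdot 0 + 3632} = \frac{1}{0 + 3632} = \frac{1}{3632}$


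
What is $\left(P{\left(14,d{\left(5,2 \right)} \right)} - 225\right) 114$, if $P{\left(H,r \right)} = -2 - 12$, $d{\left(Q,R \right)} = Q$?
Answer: $-27246$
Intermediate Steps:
$P{\left(H,r \right)} = -14$ ($P{\left(H,r \right)} = -2 - 12 = -14$)
$\left(P{\left(14,d{\left(5,2 \right)} \right)} - 225\right) 114 = \left(-14 - 225\right) 114 = \left(-239\right) 114 = -27246$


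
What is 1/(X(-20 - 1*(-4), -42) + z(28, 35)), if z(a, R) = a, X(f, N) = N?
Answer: -1/14 ≈ -0.071429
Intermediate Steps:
1/(X(-20 - 1*(-4), -42) + z(28, 35)) = 1/(-42 + 28) = 1/(-14) = -1/14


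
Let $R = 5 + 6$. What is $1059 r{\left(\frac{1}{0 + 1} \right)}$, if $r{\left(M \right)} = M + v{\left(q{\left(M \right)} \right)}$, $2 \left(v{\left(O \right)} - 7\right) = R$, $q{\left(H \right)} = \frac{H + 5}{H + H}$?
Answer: $\frac{28593}{2} \approx 14297.0$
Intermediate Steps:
$q{\left(H \right)} = \frac{5 + H}{2 H}$
$R = 11$
$v{\left(O \right)} = \frac{25}{2}$ ($v{\left(O \right)} = 7 + \frac{1}{2} \cdot 11 = 7 + \frac{11}{2} = \frac{25}{2}$)
$r{\left(M \right)} = \frac{25}{2} + M$ ($r{\left(M \right)} = M + \frac{25}{2} = \frac{25}{2} + M$)
$1059 r{\left(\frac{1}{0 + 1} \right)} = 1059 \left(\frac{25}{2} + \frac{1}{0 + 1}\right) = 1059 \left(\frac{25}{2} + 1^{-1}\right) = 1059 \left(\frac{25}{2} + 1\right) = 1059 \cdot \frac{27}{2} = \frac{28593}{2}$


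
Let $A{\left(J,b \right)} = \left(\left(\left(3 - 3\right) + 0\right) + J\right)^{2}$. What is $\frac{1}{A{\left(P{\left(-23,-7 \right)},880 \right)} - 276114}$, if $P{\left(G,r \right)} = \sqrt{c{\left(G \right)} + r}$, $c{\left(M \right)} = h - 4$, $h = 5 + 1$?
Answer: $- \frac{1}{276119} \approx -3.6216 \cdot 10^{-6}$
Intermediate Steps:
$h = 6$
$c{\left(M \right)} = 2$ ($c{\left(M \right)} = 6 - 4 = 2$)
$P{\left(G,r \right)} = \sqrt{2 + r}$
$A{\left(J,b \right)} = J^{2}$ ($A{\left(J,b \right)} = \left(\left(0 + 0\right) + J\right)^{2} = \left(0 + J\right)^{2} = J^{2}$)
$\frac{1}{A{\left(P{\left(-23,-7 \right)},880 \right)} - 276114} = \frac{1}{\left(\sqrt{2 - 7}\right)^{2} - 276114} = \frac{1}{\left(\sqrt{-5}\right)^{2} - 276114} = \frac{1}{\left(i \sqrt{5}\right)^{2} - 276114} = \frac{1}{-5 - 276114} = \frac{1}{-276119} = - \frac{1}{276119}$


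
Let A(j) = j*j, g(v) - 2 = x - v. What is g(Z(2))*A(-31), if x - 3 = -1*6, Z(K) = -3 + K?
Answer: 0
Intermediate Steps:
x = -3 (x = 3 - 1*6 = 3 - 6 = -3)
g(v) = -1 - v (g(v) = 2 + (-3 - v) = -1 - v)
A(j) = j²
g(Z(2))*A(-31) = (-1 - (-3 + 2))*(-31)² = (-1 - 1*(-1))*961 = (-1 + 1)*961 = 0*961 = 0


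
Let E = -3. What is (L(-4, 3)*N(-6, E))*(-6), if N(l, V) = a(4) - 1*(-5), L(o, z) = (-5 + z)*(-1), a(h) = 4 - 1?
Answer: -96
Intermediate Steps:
a(h) = 3
L(o, z) = 5 - z
N(l, V) = 8 (N(l, V) = 3 - 1*(-5) = 3 + 5 = 8)
(L(-4, 3)*N(-6, E))*(-6) = ((5 - 1*3)*8)*(-6) = ((5 - 3)*8)*(-6) = (2*8)*(-6) = 16*(-6) = -96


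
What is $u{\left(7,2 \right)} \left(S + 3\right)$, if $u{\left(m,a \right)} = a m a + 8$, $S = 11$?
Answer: $504$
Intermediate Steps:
$u{\left(m,a \right)} = 8 + m a^{2}$ ($u{\left(m,a \right)} = m a^{2} + 8 = 8 + m a^{2}$)
$u{\left(7,2 \right)} \left(S + 3\right) = \left(8 + 7 \cdot 2^{2}\right) \left(11 + 3\right) = \left(8 + 7 \cdot 4\right) 14 = \left(8 + 28\right) 14 = 36 \cdot 14 = 504$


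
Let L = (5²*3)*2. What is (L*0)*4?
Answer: 0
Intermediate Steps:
L = 150 (L = (25*3)*2 = 75*2 = 150)
(L*0)*4 = (150*0)*4 = 0*4 = 0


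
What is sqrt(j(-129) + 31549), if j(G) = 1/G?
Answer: 2*sqrt(131251695)/129 ≈ 177.62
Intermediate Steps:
sqrt(j(-129) + 31549) = sqrt(1/(-129) + 31549) = sqrt(-1/129 + 31549) = sqrt(4069820/129) = 2*sqrt(131251695)/129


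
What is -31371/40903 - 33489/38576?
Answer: -2579968263/1577874128 ≈ -1.6351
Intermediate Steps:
-31371/40903 - 33489/38576 = -2579968263/1577874128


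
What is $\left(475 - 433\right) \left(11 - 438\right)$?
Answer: $-17934$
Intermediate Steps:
$\left(475 - 433\right) \left(11 - 438\right) = 42 \left(-427\right) = -17934$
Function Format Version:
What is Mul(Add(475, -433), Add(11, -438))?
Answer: -17934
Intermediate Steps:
Mul(Add(475, -433), Add(11, -438)) = Mul(42, -427) = -17934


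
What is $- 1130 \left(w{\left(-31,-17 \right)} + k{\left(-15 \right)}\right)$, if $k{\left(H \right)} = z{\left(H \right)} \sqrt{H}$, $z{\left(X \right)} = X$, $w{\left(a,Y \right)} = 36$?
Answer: $-40680 + 16950 i \sqrt{15} \approx -40680.0 + 65647.0 i$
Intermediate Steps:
$k{\left(H \right)} = H^{\frac{3}{2}}$ ($k{\left(H \right)} = H \sqrt{H} = H^{\frac{3}{2}}$)
$- 1130 \left(w{\left(-31,-17 \right)} + k{\left(-15 \right)}\right) = - 1130 \left(36 + \left(-15\right)^{\frac{3}{2}}\right) = - 1130 \left(36 - 15 i \sqrt{15}\right) = -40680 + 16950 i \sqrt{15}$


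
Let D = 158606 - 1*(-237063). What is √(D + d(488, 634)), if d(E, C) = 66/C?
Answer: √39760392602/317 ≈ 629.02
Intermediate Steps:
D = 395669 (D = 158606 + 237063 = 395669)
√(D + d(488, 634)) = √(395669 + 66/634) = √(395669 + 66*(1/634)) = √(395669 + 33/317) = √(125427106/317) = √39760392602/317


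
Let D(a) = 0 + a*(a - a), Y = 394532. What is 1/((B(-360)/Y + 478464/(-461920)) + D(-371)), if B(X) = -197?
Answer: -5695069420/5901886159 ≈ -0.96496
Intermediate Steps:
D(a) = 0 (D(a) = 0 + a*0 = 0 + 0 = 0)
1/((B(-360)/Y + 478464/(-461920)) + D(-371)) = 1/((-197/394532 + 478464/(-461920)) + 0) = 1/((-197*1/394532 + 478464*(-1/461920)) + 0) = 1/((-197/394532 - 14952/14435) + 0) = 1/(-5901886159/5695069420 + 0) = 1/(-5901886159/5695069420) = -5695069420/5901886159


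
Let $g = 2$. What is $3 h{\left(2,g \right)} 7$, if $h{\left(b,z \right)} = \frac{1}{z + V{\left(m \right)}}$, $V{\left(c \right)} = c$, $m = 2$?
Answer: $\frac{21}{4} \approx 5.25$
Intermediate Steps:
$h{\left(b,z \right)} = \frac{1}{2 + z}$ ($h{\left(b,z \right)} = \frac{1}{z + 2} = \frac{1}{2 + z}$)
$3 h{\left(2,g \right)} 7 = \frac{3}{2 + 2} \cdot 7 = \frac{3}{4} \cdot 7 = \frac{21}{4}$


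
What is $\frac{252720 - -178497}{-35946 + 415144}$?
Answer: $\frac{431217}{379198} \approx 1.1372$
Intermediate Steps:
$\frac{252720 - -178497}{-35946 + 415144} = \frac{252720 + \left(-52822 + 231319\right)}{379198} = \left(252720 + 178497\right) \frac{1}{379198} = 431217 \cdot \frac{1}{379198} = \frac{431217}{379198}$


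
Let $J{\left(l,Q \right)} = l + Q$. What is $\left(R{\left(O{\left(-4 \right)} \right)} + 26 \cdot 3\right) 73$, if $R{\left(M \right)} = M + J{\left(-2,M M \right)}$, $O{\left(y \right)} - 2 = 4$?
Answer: $8614$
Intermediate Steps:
$O{\left(y \right)} = 6$ ($O{\left(y \right)} = 2 + 4 = 6$)
$J{\left(l,Q \right)} = Q + l$
$R{\left(M \right)} = -2 + M + M^{2}$ ($R{\left(M \right)} = M + \left(M M - 2\right) = M + \left(M^{2} - 2\right) = M + \left(-2 + M^{2}\right) = -2 + M + M^{2}$)
$\left(R{\left(O{\left(-4 \right)} \right)} + 26 \cdot 3\right) 73 = \left(\left(-2 + 6 + 6^{2}\right) + 26 \cdot 3\right) 73 = \left(\left(-2 + 6 + 36\right) + 78\right) 73 = \left(40 + 78\right) 73 = 118 \cdot 73 = 8614$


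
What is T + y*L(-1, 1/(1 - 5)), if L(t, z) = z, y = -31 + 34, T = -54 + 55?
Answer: ¼ ≈ 0.25000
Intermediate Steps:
T = 1
y = 3
T + y*L(-1, 1/(1 - 5)) = 1 + 3/(1 - 5) = 1 + 3/(-4) = 1 + 3*(-¼) = 1 - ¾ = ¼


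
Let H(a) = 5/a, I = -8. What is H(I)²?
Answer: 25/64 ≈ 0.39063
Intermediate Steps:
H(I)² = (5/(-8))² = (5*(-⅛))² = (-5/8)² = 25/64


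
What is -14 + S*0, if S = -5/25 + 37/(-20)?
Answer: -14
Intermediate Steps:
S = -41/20 (S = -5*1/25 + 37*(-1/20) = -1/5 - 37/20 = -41/20 ≈ -2.0500)
-14 + S*0 = -14 - 41/20*0 = -14 + 0 = -14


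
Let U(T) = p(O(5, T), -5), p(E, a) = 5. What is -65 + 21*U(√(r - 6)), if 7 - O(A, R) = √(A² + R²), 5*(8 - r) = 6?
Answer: 40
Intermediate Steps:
r = 34/5 (r = 8 - ⅕*6 = 8 - 6/5 = 34/5 ≈ 6.8000)
O(A, R) = 7 - √(A² + R²)
U(T) = 5
-65 + 21*U(√(r - 6)) = -65 + 21*5 = -65 + 105 = 40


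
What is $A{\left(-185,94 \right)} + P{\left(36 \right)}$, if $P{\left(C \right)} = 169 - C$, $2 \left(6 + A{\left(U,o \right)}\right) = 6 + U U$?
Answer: $\frac{34485}{2} \approx 17243.0$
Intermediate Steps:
$A{\left(U,o \right)} = -3 + \frac{U^{2}}{2}$ ($A{\left(U,o \right)} = -6 + \frac{6 + U U}{2} = -6 + \frac{6 + U^{2}}{2} = -6 + \left(3 + \frac{U^{2}}{2}\right) = -3 + \frac{U^{2}}{2}$)
$A{\left(-185,94 \right)} + P{\left(36 \right)} = \left(-3 + \frac{\left(-185\right)^{2}}{2}\right) + \left(169 - 36\right) = \left(-3 + \frac{1}{2} \cdot 34225\right) + \left(169 - 36\right) = \left(-3 + \frac{34225}{2}\right) + 133 = \frac{34219}{2} + 133 = \frac{34485}{2}$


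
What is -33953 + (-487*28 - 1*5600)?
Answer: -53189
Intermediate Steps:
-33953 + (-487*28 - 1*5600) = -33953 + (-13636 - 5600) = -33953 - 19236 = -53189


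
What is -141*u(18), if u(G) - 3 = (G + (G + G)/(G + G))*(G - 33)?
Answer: 39762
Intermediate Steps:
u(G) = 3 + (1 + G)*(-33 + G) (u(G) = 3 + (G + (G + G)/(G + G))*(G - 33) = 3 + (G + (2*G)/((2*G)))*(-33 + G) = 3 + (G + (2*G)*(1/(2*G)))*(-33 + G) = 3 + (G + 1)*(-33 + G) = 3 + (1 + G)*(-33 + G))
-141*u(18) = -141*(-30 + 18**2 - 32*18) = -141*(-30 + 324 - 576) = -141*(-282) = 39762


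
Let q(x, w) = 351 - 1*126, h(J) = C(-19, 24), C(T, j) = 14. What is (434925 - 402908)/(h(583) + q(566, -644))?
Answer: 32017/239 ≈ 133.96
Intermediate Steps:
h(J) = 14
q(x, w) = 225 (q(x, w) = 351 - 126 = 225)
(434925 - 402908)/(h(583) + q(566, -644)) = (434925 - 402908)/(14 + 225) = 32017/239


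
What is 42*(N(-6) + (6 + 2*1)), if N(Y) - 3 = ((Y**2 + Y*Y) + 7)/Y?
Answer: -91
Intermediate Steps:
N(Y) = 3 + (7 + 2*Y**2)/Y (N(Y) = 3 + ((Y**2 + Y*Y) + 7)/Y = 3 + ((Y**2 + Y**2) + 7)/Y = 3 + (2*Y**2 + 7)/Y = 3 + (7 + 2*Y**2)/Y)
42*(N(-6) + (6 + 2*1)) = 42*((3 + 2*(-6) + 7/(-6)) + (6 + 2*1)) = 42*((3 - 12 + 7*(-1/6)) + (6 + 2)) = 42*((3 - 12 - 7/6) + 8) = 42*(-61/6 + 8) = 42*(-13/6) = -91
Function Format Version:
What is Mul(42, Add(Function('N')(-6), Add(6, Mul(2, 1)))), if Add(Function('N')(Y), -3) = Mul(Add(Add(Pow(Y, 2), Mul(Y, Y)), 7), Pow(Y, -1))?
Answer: -91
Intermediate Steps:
Function('N')(Y) = Add(3, Mul(Pow(Y, -1), Add(7, Mul(2, Pow(Y, 2))))) (Function('N')(Y) = Add(3, Mul(Add(Add(Pow(Y, 2), Mul(Y, Y)), 7), Pow(Y, -1))) = Add(3, Mul(Add(Add(Pow(Y, 2), Pow(Y, 2)), 7), Pow(Y, -1))) = Add(3, Mul(Add(Mul(2, Pow(Y, 2)), 7), Pow(Y, -1))) = Add(3, Mul(Add(7, Mul(2, Pow(Y, 2))), Pow(Y, -1))) = Add(3, Mul(Pow(Y, -1), Add(7, Mul(2, Pow(Y, 2))))))
Mul(42, Add(Function('N')(-6), Add(6, Mul(2, 1)))) = Mul(42, Add(Add(3, Mul(2, -6), Mul(7, Pow(-6, -1))), Add(6, Mul(2, 1)))) = Mul(42, Add(Add(3, -12, Mul(7, Rational(-1, 6))), Add(6, 2))) = Mul(42, Add(Add(3, -12, Rational(-7, 6)), 8)) = Mul(42, Add(Rational(-61, 6), 8)) = Mul(42, Rational(-13, 6)) = -91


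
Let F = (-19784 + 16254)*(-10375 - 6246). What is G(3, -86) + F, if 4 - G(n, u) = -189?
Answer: 58672323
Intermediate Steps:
G(n, u) = 193 (G(n, u) = 4 - 1*(-189) = 4 + 189 = 193)
F = 58672130 (F = -3530*(-16621) = 58672130)
G(3, -86) + F = 193 + 58672130 = 58672323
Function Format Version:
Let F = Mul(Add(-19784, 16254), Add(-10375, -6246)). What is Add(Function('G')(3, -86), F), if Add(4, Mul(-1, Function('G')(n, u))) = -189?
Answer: 58672323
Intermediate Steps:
Function('G')(n, u) = 193 (Function('G')(n, u) = Add(4, Mul(-1, -189)) = Add(4, 189) = 193)
F = 58672130 (F = Mul(-3530, -16621) = 58672130)
Add(Function('G')(3, -86), F) = Add(193, 58672130) = 58672323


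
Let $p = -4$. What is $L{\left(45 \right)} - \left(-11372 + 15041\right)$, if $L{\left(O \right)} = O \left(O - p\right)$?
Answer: $-1464$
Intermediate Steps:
$L{\left(O \right)} = O \left(4 + O\right)$ ($L{\left(O \right)} = O \left(O - -4\right) = O \left(O + 4\right) = O \left(4 + O\right)$)
$L{\left(45 \right)} - \left(-11372 + 15041\right) = 45 \left(4 + 45\right) - \left(-11372 + 15041\right) = 45 \cdot 49 - 3669 = 2205 - 3669 = -1464$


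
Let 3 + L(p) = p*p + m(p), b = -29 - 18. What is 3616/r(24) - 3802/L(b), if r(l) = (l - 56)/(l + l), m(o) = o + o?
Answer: -5729645/1056 ≈ -5425.8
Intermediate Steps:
m(o) = 2*o
b = -47
L(p) = -3 + p² + 2*p (L(p) = -3 + (p*p + 2*p) = -3 + (p² + 2*p) = -3 + p² + 2*p)
r(l) = (-56 + l)/(2*l) (r(l) = (-56 + l)/((2*l)) = (-56 + l)*(1/(2*l)) = (-56 + l)/(2*l))
3616/r(24) - 3802/L(b) = 3616/(((½)*(-56 + 24)/24)) - 3802/(-3 + (-47)² + 2*(-47)) = 3616/(((½)*(1/24)*(-32))) - 3802/(-3 + 2209 - 94) = 3616/(-⅔) - 3802/2112 = 3616*(-3/2) - 3802*1/2112 = -5424 - 1901/1056 = -5729645/1056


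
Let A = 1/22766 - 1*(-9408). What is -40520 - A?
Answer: -1136660849/22766 ≈ -49928.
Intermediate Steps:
A = 214182529/22766 (A = 1/22766 + 9408 = 214182529/22766 ≈ 9408.0)
-40520 - A = -40520 - 1*214182529/22766 = -40520 - 214182529/22766 = -1136660849/22766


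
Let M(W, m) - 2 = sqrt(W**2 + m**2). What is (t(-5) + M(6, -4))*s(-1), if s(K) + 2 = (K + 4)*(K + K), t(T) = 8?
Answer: -80 - 16*sqrt(13) ≈ -137.69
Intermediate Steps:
M(W, m) = 2 + sqrt(W**2 + m**2)
s(K) = -2 + 2*K*(4 + K) (s(K) = -2 + (K + 4)*(K + K) = -2 + (4 + K)*(2*K) = -2 + 2*K*(4 + K))
(t(-5) + M(6, -4))*s(-1) = (8 + (2 + sqrt(6**2 + (-4)**2)))*(-2 + 2*(-1)**2 + 8*(-1)) = (8 + (2 + sqrt(36 + 16)))*(-2 + 2*1 - 8) = (8 + (2 + sqrt(52)))*(-2 + 2 - 8) = (8 + (2 + 2*sqrt(13)))*(-8) = (10 + 2*sqrt(13))*(-8) = -80 - 16*sqrt(13)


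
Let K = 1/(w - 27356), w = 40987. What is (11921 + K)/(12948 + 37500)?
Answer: 10155947/42978543 ≈ 0.23630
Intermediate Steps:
K = 1/13631 (K = 1/(40987 - 27356) = 1/13631 ≈ 7.3362e-5)
(11921 + K)/(12948 + 37500) = (11921 + 1/13631)/(12948 + 37500) = (162495152/13631)/50448 = (162495152/13631)*(1/50448) = 10155947/42978543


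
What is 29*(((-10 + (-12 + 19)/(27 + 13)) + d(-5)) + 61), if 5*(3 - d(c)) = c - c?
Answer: 62843/40 ≈ 1571.1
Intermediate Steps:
d(c) = 3 (d(c) = 3 - (c - c)/5 = 3 - ⅕*0 = 3 + 0 = 3)
29*(((-10 + (-12 + 19)/(27 + 13)) + d(-5)) + 61) = 29*(((-10 + (-12 + 19)/(27 + 13)) + 3) + 61) = 29*(((-10 + 7/40) + 3) + 61) = 29*((-393/40 + 3) + 61) = 29*(-273/40 + 61) = 29*(2167/40) = 62843/40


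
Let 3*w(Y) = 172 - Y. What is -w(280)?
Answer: 36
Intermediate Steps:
w(Y) = 172/3 - Y/3 (w(Y) = (172 - Y)/3 = 172/3 - Y/3)
-w(280) = -(172/3 - 1/3*280) = -(172/3 - 280/3) = -1*(-36) = 36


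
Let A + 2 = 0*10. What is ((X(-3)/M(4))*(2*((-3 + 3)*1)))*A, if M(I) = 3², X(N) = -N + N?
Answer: 0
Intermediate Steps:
X(N) = 0
M(I) = 9
A = -2 (A = -2 + 0*10 = -2 + 0 = -2)
((X(-3)/M(4))*(2*((-3 + 3)*1)))*A = ((0/9)*(2*((-3 + 3)*1)))*(-2) = ((0*(⅑))*(2*(0*1)))*(-2) = (0*(2*0))*(-2) = (0*0)*(-2) = 0*(-2) = 0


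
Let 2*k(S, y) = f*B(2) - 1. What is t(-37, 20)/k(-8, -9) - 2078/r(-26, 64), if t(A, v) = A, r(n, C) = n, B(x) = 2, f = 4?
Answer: 6311/91 ≈ 69.352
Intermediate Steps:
k(S, y) = 7/2 (k(S, y) = (4*2 - 1)/2 = (8 - 1)/2 = (½)*7 = 7/2)
t(-37, 20)/k(-8, -9) - 2078/r(-26, 64) = -37/7/2 - 2078/(-26) = -37*2/7 - 2078*(-1/26) = -74/7 + 1039/13 = 6311/91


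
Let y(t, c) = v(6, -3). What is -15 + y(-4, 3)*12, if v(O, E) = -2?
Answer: -39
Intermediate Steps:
y(t, c) = -2
-15 + y(-4, 3)*12 = -15 - 2*12 = -15 - 24 = -39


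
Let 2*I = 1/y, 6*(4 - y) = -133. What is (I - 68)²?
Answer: 113912929/24649 ≈ 4621.4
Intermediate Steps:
y = 157/6 (y = 4 - ⅙*(-133) = 4 + 133/6 = 157/6 ≈ 26.167)
I = 3/157 (I = 1/(2*(157/6)) = (½)*(6/157) = 3/157 ≈ 0.019108)
(I - 68)² = (3/157 - 68)² = (-10673/157)² = 113912929/24649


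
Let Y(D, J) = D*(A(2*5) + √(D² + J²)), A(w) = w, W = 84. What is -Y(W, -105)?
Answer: -840 - 1764*√41 ≈ -12135.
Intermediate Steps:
Y(D, J) = D*(10 + √(D² + J²)) (Y(D, J) = D*(2*5 + √(D² + J²)) = D*(10 + √(D² + J²)))
-Y(W, -105) = -84*(10 + √(84² + (-105)²)) = -84*(10 + √(7056 + 11025)) = -84*(10 + √18081) = -84*(10 + 21*√41) = -(840 + 1764*√41) = -840 - 1764*√41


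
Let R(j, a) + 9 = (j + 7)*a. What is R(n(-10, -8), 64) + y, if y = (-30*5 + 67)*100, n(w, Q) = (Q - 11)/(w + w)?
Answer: -39001/5 ≈ -7800.2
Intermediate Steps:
n(w, Q) = (-11 + Q)/(2*w) (n(w, Q) = (-11 + Q)/((2*w)) = (-11 + Q)*(1/(2*w)) = (-11 + Q)/(2*w))
R(j, a) = -9 + a*(7 + j) (R(j, a) = -9 + (j + 7)*a = -9 + (7 + j)*a = -9 + a*(7 + j))
y = -8300 (y = (-150 + 67)*100 = -83*100 = -8300)
R(n(-10, -8), 64) + y = (-9 + 7*64 + 64*((½)*(-11 - 8)/(-10))) - 8300 = (-9 + 448 + 64*((½)*(-⅒)*(-19))) - 8300 = (-9 + 448 + 64*(19/20)) - 8300 = (-9 + 448 + 304/5) - 8300 = 2499/5 - 8300 = -39001/5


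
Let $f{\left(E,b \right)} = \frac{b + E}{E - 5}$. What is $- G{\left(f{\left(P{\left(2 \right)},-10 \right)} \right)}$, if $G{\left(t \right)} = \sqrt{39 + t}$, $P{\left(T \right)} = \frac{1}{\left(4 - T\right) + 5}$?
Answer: $- \frac{3 \sqrt{5270}}{34} \approx -6.4054$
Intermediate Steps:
$P{\left(T \right)} = \frac{1}{9 - T}$
$f{\left(E,b \right)} = \frac{E + b}{-5 + E}$
$- G{\left(f{\left(P{\left(2 \right)},-10 \right)} \right)} = - \sqrt{39 + \frac{- \frac{1}{-9 + 2} - 10}{-5 - \frac{1}{-9 + 2}}} = - \sqrt{39 + \frac{- \frac{1}{-7} - 10}{-5 - \frac{1}{-7}}} = - \sqrt{39 + \frac{\left(-1\right) \left(- \frac{1}{7}\right) - 10}{-5 - - \frac{1}{7}}} = - \sqrt{39 + \frac{\frac{1}{7} - 10}{-5 + \frac{1}{7}}} = - \sqrt{39 + \frac{1}{- \frac{34}{7}} \left(- \frac{69}{7}\right)} = - \sqrt{39 - - \frac{69}{34}} = - \sqrt{39 + \frac{69}{34}} = - \sqrt{\frac{1395}{34}} = - \frac{3 \sqrt{5270}}{34}$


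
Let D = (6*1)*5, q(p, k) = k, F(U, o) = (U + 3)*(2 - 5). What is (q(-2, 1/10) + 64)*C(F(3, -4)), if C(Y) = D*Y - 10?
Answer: -35255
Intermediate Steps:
F(U, o) = -9 - 3*U (F(U, o) = (3 + U)*(-3) = -9 - 3*U)
D = 30 (D = 6*5 = 30)
C(Y) = -10 + 30*Y (C(Y) = 30*Y - 10 = -10 + 30*Y)
(q(-2, 1/10) + 64)*C(F(3, -4)) = (1/10 + 64)*(-10 + 30*(-9 - 3*3)) = (⅒ + 64)*(-10 + 30*(-9 - 9)) = 641*(-10 + 30*(-18))/10 = 641*(-10 - 540)/10 = (641/10)*(-550) = -35255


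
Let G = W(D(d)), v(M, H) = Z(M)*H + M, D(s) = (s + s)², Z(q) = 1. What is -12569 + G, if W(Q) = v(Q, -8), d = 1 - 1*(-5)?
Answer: -12433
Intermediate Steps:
d = 6 (d = 1 + 5 = 6)
D(s) = 4*s² (D(s) = (2*s)² = 4*s²)
v(M, H) = H + M (v(M, H) = 1*H + M = H + M)
W(Q) = -8 + Q
G = 136 (G = -8 + 4*6² = -8 + 4*36 = -8 + 144 = 136)
-12569 + G = -12569 + 136 = -12433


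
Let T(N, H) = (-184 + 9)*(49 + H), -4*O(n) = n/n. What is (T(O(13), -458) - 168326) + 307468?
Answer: 210717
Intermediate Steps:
O(n) = -¼ (O(n) = -n/(4*n) = -¼*1 = -¼)
T(N, H) = -8575 - 175*H (T(N, H) = -175*(49 + H) = -8575 - 175*H)
(T(O(13), -458) - 168326) + 307468 = ((-8575 - 175*(-458)) - 168326) + 307468 = ((-8575 + 80150) - 168326) + 307468 = (71575 - 168326) + 307468 = -96751 + 307468 = 210717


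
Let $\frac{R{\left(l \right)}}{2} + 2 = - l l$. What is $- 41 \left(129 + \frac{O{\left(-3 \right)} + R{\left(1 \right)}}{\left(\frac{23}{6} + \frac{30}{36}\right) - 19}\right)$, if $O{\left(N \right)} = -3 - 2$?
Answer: $- \frac{228780}{43} \approx -5320.5$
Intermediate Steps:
$R{\left(l \right)} = -4 - 2 l^{2}$ ($R{\left(l \right)} = -4 + 2 \left(- l l\right) = -4 + 2 \left(- l^{2}\right) = -4 - 2 l^{2}$)
$O{\left(N \right)} = -5$ ($O{\left(N \right)} = -3 - 2 = -5$)
$- 41 \left(129 + \frac{O{\left(-3 \right)} + R{\left(1 \right)}}{\left(\frac{23}{6} + \frac{30}{36}\right) - 19}\right) = - 41 \left(129 + \frac{-5 - \left(4 + 2 \cdot 1^{2}\right)}{\left(\frac{23}{6} + \frac{30}{36}\right) - 19}\right) = - 41 \left(129 + \frac{-5 - 6}{\left(23 \cdot \frac{1}{6} + 30 \cdot \frac{1}{36}\right) - 19}\right) = - 41 \left(129 + \frac{-5 - 6}{\left(\frac{23}{6} + \frac{5}{6}\right) - 19}\right) = - 41 \left(129 + \frac{-5 - 6}{\frac{14}{3} - 19}\right) = - 41 \left(129 - \frac{11}{- \frac{43}{3}}\right) = - 41 \left(129 - - \frac{33}{43}\right) = - 41 \left(129 + \frac{33}{43}\right) = \left(-41\right) \frac{5580}{43} = - \frac{228780}{43}$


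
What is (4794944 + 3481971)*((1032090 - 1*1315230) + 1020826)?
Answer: 6105764318690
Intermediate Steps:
(4794944 + 3481971)*((1032090 - 1*1315230) + 1020826) = 8276915*((1032090 - 1315230) + 1020826) = 8276915*(-283140 + 1020826) = 8276915*737686 = 6105764318690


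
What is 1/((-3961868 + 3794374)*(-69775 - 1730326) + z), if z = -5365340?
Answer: 1/301500751554 ≈ 3.3167e-12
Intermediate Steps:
1/((-3961868 + 3794374)*(-69775 - 1730326) + z) = 1/((-3961868 + 3794374)*(-69775 - 1730326) - 5365340) = 1/(-167494*(-1800101) - 5365340) = 1/(301506116894 - 5365340) = 1/301500751554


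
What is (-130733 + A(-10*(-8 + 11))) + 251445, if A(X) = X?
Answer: 120682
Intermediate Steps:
(-130733 + A(-10*(-8 + 11))) + 251445 = (-130733 - 10*(-8 + 11)) + 251445 = (-130733 - 10*3) + 251445 = (-130733 - 30) + 251445 = -130763 + 251445 = 120682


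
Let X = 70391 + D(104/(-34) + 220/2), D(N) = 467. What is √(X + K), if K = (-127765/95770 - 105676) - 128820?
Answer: I*√60035297856970/19154 ≈ 404.52*I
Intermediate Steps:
K = -4491561937/19154 (K = (-127765*1/95770 - 105676) - 128820 = (-25553/19154 - 105676) - 128820 = -2024143657/19154 - 128820 = -4491561937/19154 ≈ -2.3450e+5)
X = 70858 (X = 70391 + 467 = 70858)
√(X + K) = √(70858 - 4491561937/19154) = √(-3134347805/19154) = I*√60035297856970/19154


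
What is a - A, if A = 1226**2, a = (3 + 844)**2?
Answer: -785667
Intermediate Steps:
a = 717409 (a = 847**2 = 717409)
A = 1503076
a - A = 717409 - 1*1503076 = 717409 - 1503076 = -785667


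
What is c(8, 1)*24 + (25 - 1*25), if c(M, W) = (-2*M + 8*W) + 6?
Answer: -48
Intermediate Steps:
c(M, W) = 6 - 2*M + 8*W
c(8, 1)*24 + (25 - 1*25) = (6 - 2*8 + 8*1)*24 + (25 - 1*25) = (6 - 16 + 8)*24 + (25 - 25) = -2*24 + 0 = -48 + 0 = -48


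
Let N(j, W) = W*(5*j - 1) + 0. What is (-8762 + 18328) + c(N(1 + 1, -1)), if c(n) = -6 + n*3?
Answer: 9533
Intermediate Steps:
N(j, W) = W*(-1 + 5*j) (N(j, W) = W*(-1 + 5*j) + 0 = W*(-1 + 5*j))
c(n) = -6 + 3*n
(-8762 + 18328) + c(N(1 + 1, -1)) = (-8762 + 18328) + (-6 + 3*(-(-1 + 5*(1 + 1)))) = 9566 + (-6 + 3*(-(-1 + 5*2))) = 9566 + (-6 + 3*(-(-1 + 10))) = 9566 + (-6 + 3*(-1*9)) = 9566 + (-6 + 3*(-9)) = 9566 + (-6 - 27) = 9566 - 33 = 9533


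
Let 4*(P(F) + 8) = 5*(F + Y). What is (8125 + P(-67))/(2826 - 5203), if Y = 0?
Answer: -32133/9508 ≈ -3.3796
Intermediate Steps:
P(F) = -8 + 5*F/4 (P(F) = -8 + (5*(F + 0))/4 = -8 + (5*F)/4 = -8 + 5*F/4)
(8125 + P(-67))/(2826 - 5203) = (8125 + (-8 + (5/4)*(-67)))/(2826 - 5203) = (8125 + (-8 - 335/4))/(-2377) = (8125 - 367/4)*(-1/2377) = (32133/4)*(-1/2377) = -32133/9508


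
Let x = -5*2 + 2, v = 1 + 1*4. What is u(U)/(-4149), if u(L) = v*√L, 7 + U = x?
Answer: -5*I*√15/4149 ≈ -0.0046674*I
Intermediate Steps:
v = 5 (v = 1 + 4 = 5)
x = -8 (x = -10 + 2 = -8)
U = -15 (U = -7 - 8 = -15)
u(L) = 5*√L
u(U)/(-4149) = (5*√(-15))/(-4149) = (5*(I*√15))*(-1/4149) = (5*I*√15)*(-1/4149) = -5*I*√15/4149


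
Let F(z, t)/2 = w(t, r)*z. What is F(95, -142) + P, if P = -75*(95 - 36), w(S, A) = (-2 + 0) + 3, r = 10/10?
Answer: -4235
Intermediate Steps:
r = 1 (r = 10*(⅒) = 1)
w(S, A) = 1 (w(S, A) = -2 + 3 = 1)
F(z, t) = 2*z (F(z, t) = 2*(1*z) = 2*z)
P = -4425 (P = -75*59 = -4425)
F(95, -142) + P = 2*95 - 4425 = 190 - 4425 = -4235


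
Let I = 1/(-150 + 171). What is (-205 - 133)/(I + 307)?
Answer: -273/248 ≈ -1.1008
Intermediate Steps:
I = 1/21 ≈ 0.047619
(-205 - 133)/(I + 307) = (-205 - 133)/(1/21 + 307) = -338/6448/21 = -338*21/6448 = -273/248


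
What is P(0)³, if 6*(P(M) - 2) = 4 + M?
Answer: 512/27 ≈ 18.963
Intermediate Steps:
P(M) = 8/3 + M/6 (P(M) = 2 + (4 + M)/6 = 2 + (⅔ + M/6) = 8/3 + M/6)
P(0)³ = (8/3 + (⅙)*0)³ = (8/3 + 0)³ = (8/3)³ = 512/27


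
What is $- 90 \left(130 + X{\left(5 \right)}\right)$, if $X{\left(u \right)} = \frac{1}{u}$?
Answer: $-11718$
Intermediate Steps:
$- 90 \left(130 + X{\left(5 \right)}\right) = - 90 \left(130 + \frac{1}{5}\right) = \left(-90\right) \frac{651}{5} = -11718$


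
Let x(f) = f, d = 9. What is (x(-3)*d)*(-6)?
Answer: 162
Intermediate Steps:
(x(-3)*d)*(-6) = -3*9*(-6) = -27*(-6) = 162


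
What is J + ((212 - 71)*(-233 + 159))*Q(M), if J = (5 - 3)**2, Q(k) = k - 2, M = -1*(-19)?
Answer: -177374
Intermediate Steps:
M = 19
Q(k) = -2 + k
J = 4 (J = 2**2 = 4)
J + ((212 - 71)*(-233 + 159))*Q(M) = 4 + ((212 - 71)*(-233 + 159))*(-2 + 19) = 4 + (141*(-74))*17 = 4 - 10434*17 = 4 - 177378 = -177374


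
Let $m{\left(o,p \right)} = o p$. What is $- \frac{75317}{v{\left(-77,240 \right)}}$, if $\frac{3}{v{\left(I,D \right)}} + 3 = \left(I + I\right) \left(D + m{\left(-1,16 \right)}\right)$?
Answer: $\frac{2598361183}{3} \approx 8.6612 \cdot 10^{8}$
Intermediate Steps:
$v{\left(I,D \right)} = \frac{3}{-3 + 2 I \left(-16 + D\right)}$ ($v{\left(I,D \right)} = \frac{3}{-3 + \left(I + I\right) \left(D - 16\right)} = \frac{3}{-3 + 2 I \left(D - 16\right)} = \frac{3}{-3 + 2 I \left(-16 + D\right)}$)
$- \frac{75317}{v{\left(-77,240 \right)}} = - \frac{75317}{3 \frac{1}{-3 - -2464 + 2 \cdot 240 \left(-77\right)}} = - \frac{75317}{3 \frac{1}{-3 + 2464 - 36960}} = - \frac{75317}{3 \frac{1}{-34499}} = - \frac{75317}{3 \left(- \frac{1}{34499}\right)} = - \frac{75317}{- \frac{3}{34499}} = \left(-75317\right) \left(- \frac{34499}{3}\right) = \frac{2598361183}{3}$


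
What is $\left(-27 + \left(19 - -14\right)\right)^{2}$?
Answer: $36$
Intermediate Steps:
$\left(-27 + \left(19 - -14\right)\right)^{2} = \left(-27 + \left(19 + 14\right)\right)^{2} = \left(-27 + 33\right)^{2} = 6^{2} = 36$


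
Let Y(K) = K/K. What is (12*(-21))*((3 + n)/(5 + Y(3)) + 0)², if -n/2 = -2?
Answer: -343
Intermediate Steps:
n = 4 (n = -2*(-2) = 4)
Y(K) = 1
(12*(-21))*((3 + n)/(5 + Y(3)) + 0)² = (12*(-21))*((3 + 4)/(5 + 1) + 0)² = -252*(7/6 + 0)² = -252*(7/6)² = -252*49/36 = -343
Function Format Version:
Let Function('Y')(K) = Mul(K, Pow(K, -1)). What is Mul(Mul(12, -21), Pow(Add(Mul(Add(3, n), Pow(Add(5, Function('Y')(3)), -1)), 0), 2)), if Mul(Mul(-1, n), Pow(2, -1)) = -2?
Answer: -343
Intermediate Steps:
n = 4 (n = Mul(-2, -2) = 4)
Function('Y')(K) = 1
Mul(Mul(12, -21), Pow(Add(Mul(Add(3, n), Pow(Add(5, Function('Y')(3)), -1)), 0), 2)) = Mul(Mul(12, -21), Pow(Add(Mul(Add(3, 4), Pow(Add(5, 1), -1)), 0), 2)) = Mul(-252, Pow(Add(Mul(7, Pow(6, -1)), 0), 2)) = Mul(-252, Pow(Add(Mul(7, Rational(1, 6)), 0), 2)) = Mul(-252, Pow(Add(Rational(7, 6), 0), 2)) = Mul(-252, Pow(Rational(7, 6), 2)) = Mul(-252, Rational(49, 36)) = -343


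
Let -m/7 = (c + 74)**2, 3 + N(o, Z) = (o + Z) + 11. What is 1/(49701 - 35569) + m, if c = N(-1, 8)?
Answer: -783577003/14132 ≈ -55447.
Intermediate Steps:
N(o, Z) = 8 + Z + o (N(o, Z) = -3 + ((o + Z) + 11) = -3 + ((Z + o) + 11) = -3 + (11 + Z + o) = 8 + Z + o)
c = 15 (c = 8 + 8 - 1 = 15)
m = -55447 (m = -7*(15 + 74)**2 = -7*89**2 = -7*7921 = -55447)
1/(49701 - 35569) + m = 1/(49701 - 35569) - 55447 = 1/14132 - 55447 = -783577003/14132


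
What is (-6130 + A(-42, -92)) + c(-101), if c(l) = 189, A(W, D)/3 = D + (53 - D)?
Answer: -5782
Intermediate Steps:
A(W, D) = 159 (A(W, D) = 3*(D + (53 - D)) = 3*53 = 159)
(-6130 + A(-42, -92)) + c(-101) = (-6130 + 159) + 189 = -5971 + 189 = -5782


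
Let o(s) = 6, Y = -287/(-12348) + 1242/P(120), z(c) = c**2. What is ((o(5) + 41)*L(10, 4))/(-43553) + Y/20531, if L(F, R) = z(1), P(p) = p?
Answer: -1131542416/1971681547815 ≈ -0.00057390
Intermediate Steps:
L(F, R) = 1 (L(F, R) = 1**2 = 1)
Y = 22873/2205 (Y = -287/(-12348) + 1242/120 = -287*(-1/12348) + 1242*(1/120) = 41/1764 + 207/20 = 22873/2205 ≈ 10.373)
((o(5) + 41)*L(10, 4))/(-43553) + Y/20531 = ((6 + 41)*1)/(-43553) + (22873/2205)/20531 = (47*1)*(-1/43553) + (22873/2205)*(1/20531) = 47*(-1/43553) + 22873/45270855 = -47/43553 + 22873/45270855 = -1131542416/1971681547815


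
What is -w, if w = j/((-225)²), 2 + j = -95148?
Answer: 3806/2025 ≈ 1.8795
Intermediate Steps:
j = -95150 (j = -2 - 95148 = -95150)
w = -3806/2025 (w = -95150/((-225)²) = -95150/50625 = -95150*1/50625 = -3806/2025 ≈ -1.8795)
-w = -1*(-3806/2025) = 3806/2025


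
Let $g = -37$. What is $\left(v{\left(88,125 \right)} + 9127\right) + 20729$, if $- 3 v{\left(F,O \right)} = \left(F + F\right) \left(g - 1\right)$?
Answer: $\frac{96256}{3} \approx 32085.0$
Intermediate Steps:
$v{\left(F,O \right)} = \frac{76 F}{3}$ ($v{\left(F,O \right)} = - \frac{\left(F + F\right) \left(-37 - 1\right)}{3} = - \frac{2 F \left(-38\right)}{3} = - \frac{\left(-76\right) F}{3} = \frac{76 F}{3}$)
$\left(v{\left(88,125 \right)} + 9127\right) + 20729 = \left(\frac{76}{3} \cdot 88 + 9127\right) + 20729 = \left(\frac{6688}{3} + 9127\right) + 20729 = \frac{34069}{3} + 20729 = \frac{96256}{3}$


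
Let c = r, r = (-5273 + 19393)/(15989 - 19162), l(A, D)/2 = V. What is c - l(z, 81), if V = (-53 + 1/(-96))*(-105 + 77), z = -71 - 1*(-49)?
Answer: -113201219/38076 ≈ -2973.0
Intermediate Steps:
z = -22 (z = -71 + 49 = -22)
V = 35623/24 (V = (-53 - 1/96)*(-28) = -5089/96*(-28) = 35623/24 ≈ 1484.3)
l(A, D) = 35623/12 (l(A, D) = 2*(35623/24) = 35623/12)
r = -14120/3173 (r = 14120/(-3173) = 14120*(-1/3173) = -14120/3173 ≈ -4.4501)
c = -14120/3173 ≈ -4.4501
c - l(z, 81) = -14120/3173 - 1*35623/12 = -14120/3173 - 35623/12 = -113201219/38076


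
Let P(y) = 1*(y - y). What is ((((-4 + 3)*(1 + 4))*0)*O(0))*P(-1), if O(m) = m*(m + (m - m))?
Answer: 0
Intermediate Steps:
P(y) = 0 (P(y) = 1*0 = 0)
O(m) = m² (O(m) = m*(m + 0) = m*m = m²)
((((-4 + 3)*(1 + 4))*0)*O(0))*P(-1) = ((((-4 + 3)*(1 + 4))*0)*0²)*0 = ((-1*5*0)*0)*0 = (-5*0*0)*0 = (0*0)*0 = 0*0 = 0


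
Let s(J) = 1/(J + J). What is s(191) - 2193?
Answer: -837725/382 ≈ -2193.0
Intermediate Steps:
s(J) = 1/(2*J)
s(191) - 2193 = (½)/191 - 2193 = (½)*(1/191) - 2193 = 1/382 - 2193 = -837725/382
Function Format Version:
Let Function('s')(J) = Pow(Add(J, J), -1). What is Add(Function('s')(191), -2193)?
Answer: Rational(-837725, 382) ≈ -2193.0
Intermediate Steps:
Function('s')(J) = Mul(Rational(1, 2), Pow(J, -1)) (Function('s')(J) = Pow(Mul(2, J), -1) = Mul(Rational(1, 2), Pow(J, -1)))
Add(Function('s')(191), -2193) = Add(Mul(Rational(1, 2), Pow(191, -1)), -2193) = Add(Mul(Rational(1, 2), Rational(1, 191)), -2193) = Add(Rational(1, 382), -2193) = Rational(-837725, 382)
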